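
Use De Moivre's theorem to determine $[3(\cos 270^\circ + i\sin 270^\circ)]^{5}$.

By De Moivre: z^n = r^n(cos(nθ) + i sin(nθ))
= 3^5(cos(5*270°) + i sin(5*270°))
= 243(cos 270° + i sin 270°)
= -243i


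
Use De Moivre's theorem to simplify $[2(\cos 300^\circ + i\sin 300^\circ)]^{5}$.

By De Moivre: z^n = r^n(cos(nθ) + i sin(nθ))
= 2^5(cos(5*300°) + i sin(5*300°))
= 32(cos 60° + i sin 60°)
= 16 + 16*sqrt(3)i


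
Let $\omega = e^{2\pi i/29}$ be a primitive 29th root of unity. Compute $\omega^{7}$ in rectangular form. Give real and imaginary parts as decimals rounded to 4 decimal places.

ω^7 = e^(2πi·7/29) = e^(i·14π/29)
= cos(14π/29) + i sin(14π/29)
= 0.0541 + 0.9985i


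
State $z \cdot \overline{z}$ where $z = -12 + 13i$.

z * conjugate(z) = |z|^2 = a^2 + b^2
= (-12)^2 + 13^2 = 313


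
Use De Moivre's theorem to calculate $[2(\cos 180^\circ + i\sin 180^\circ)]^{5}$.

By De Moivre: z^n = r^n(cos(nθ) + i sin(nθ))
= 2^5(cos(5*180°) + i sin(5*180°))
= 32(cos 180° + i sin 180°)
= -32


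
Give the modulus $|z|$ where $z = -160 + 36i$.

|z| = sqrt(a^2 + b^2) = sqrt((-160)^2 + 36^2) = sqrt(26896) = 164


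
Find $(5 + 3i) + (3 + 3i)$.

(5 + 3) + (3 + 3)i = 8 + 6i


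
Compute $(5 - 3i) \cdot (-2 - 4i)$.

(a1*a2 - b1*b2) + (a1*b2 + b1*a2)i
= (-10 - 12) + (-20 + 6)i
= -22 - 14i


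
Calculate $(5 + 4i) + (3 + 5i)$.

(5 + 3) + (4 + 5)i = 8 + 9i


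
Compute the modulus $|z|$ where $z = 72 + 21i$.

|z| = sqrt(a^2 + b^2) = sqrt(72^2 + 21^2) = sqrt(5625) = 75


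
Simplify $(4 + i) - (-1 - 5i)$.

(4 - (-1)) + (1 - (-5))i = 5 + 6i


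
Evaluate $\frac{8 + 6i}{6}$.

Divisor is real, so divide each part by 6:
= 4/3 + i


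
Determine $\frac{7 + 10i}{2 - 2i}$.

Multiply numerator and denominator by conjugate (2 + 2i):
= (7 + 10i)(2 + 2i) / (2^2 + (-2)^2)
= (-6 + 34i) / 8
Divide through by 2: (-3 + 17i) / 4
= -3/4 + (17/4)i


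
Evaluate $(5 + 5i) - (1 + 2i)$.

(5 - 1) + (5 - 2)i = 4 + 3i


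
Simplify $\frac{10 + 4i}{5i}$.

Multiply numerator and denominator by conjugate (-5i):
= (10 + 4i)(-5i) / (0^2 + 5^2)
= (20 - 50i) / 25
Divide through by 5: (4 - 10i) / 5
= 4/5 - 2i


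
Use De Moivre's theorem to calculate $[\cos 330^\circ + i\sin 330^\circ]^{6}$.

By De Moivre: z^n = r^n(cos(nθ) + i sin(nθ))
= 1^6(cos(6*330°) + i sin(6*330°))
= 1(cos 180° + i sin 180°)
= -1


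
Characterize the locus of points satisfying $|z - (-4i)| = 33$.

|z - z0| = r describes a circle centered at z0 with radius r
Here z0 = -4i and r = 33
Locus: Circle centered at (0, -4) with radius 33


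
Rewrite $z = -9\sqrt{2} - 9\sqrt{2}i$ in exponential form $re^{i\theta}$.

r = |z| = sqrt((-9*sqrt(2))^2 + (-9*sqrt(2))^2) = sqrt(162 + 162) = sqrt(324) = 18
θ = arctan(b/a) = arctan(-12.7279/-12.7279) (quadrant-adjusted) = -135° = -3π/4
z = 18e^(-i*3π/4)


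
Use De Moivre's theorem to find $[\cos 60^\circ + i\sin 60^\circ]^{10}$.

By De Moivre: z^n = r^n(cos(nθ) + i sin(nθ))
= 1^10(cos(10*60°) + i sin(10*60°))
= 1(cos 240° + i sin 240°)
= -1/2 - (sqrt(3)/2)i


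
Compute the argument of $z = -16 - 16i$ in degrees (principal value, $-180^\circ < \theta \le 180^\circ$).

θ = arctan(b/a) = arctan(-16/-16) (quadrant-adjusted) = -135°


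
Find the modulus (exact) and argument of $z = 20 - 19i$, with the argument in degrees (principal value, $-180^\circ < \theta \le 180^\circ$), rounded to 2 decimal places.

|z| = sqrt(20^2 + (-19)^2) = sqrt(761)
arg(z) = arctan(b/a) = arctan(-19/20) (quadrant-adjusted) = -43.53°


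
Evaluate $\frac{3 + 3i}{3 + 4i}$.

Multiply numerator and denominator by conjugate (3 - 4i):
= (3 + 3i)(3 - 4i) / (3^2 + 4^2)
= (21 - 3i) / 25
= 21/25 - (3/25)i


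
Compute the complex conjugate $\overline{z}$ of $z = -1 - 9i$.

If z = a + bi, then conjugate(z) = a - bi
conjugate(-1 - 9i) = -1 + 9i


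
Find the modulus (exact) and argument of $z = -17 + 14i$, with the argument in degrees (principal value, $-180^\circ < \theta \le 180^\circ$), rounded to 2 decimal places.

|z| = sqrt((-17)^2 + 14^2) = sqrt(485)
arg(z) = arctan(b/a) = arctan(14/-17) (quadrant-adjusted) = 140.53°


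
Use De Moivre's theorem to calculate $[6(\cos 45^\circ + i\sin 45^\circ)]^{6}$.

By De Moivre: z^n = r^n(cos(nθ) + i sin(nθ))
= 6^6(cos(6*45°) + i sin(6*45°))
= 46656(cos 270° + i sin 270°)
= -46656i


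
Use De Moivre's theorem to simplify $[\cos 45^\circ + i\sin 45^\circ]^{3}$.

By De Moivre: z^n = r^n(cos(nθ) + i sin(nθ))
= 1^3(cos(3*45°) + i sin(3*45°))
= 1(cos 135° + i sin 135°)
= -sqrt(2)/2 + (sqrt(2)/2)i


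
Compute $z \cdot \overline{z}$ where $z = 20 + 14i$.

z * conjugate(z) = |z|^2 = a^2 + b^2
= 20^2 + 14^2 = 596


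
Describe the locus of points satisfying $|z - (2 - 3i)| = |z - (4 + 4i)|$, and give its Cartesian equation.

|z - z1| = |z - z2| means z is equidistant from z1 and z2,
i.e. the perpendicular bisector of the segment from (2, -3) to (4, 4) (midpoint (3, 1/2)).
With z = x + yi, square both sides:
(x - 2)^2 + (y - (-3))^2 = (x - 4)^2 + (y - 4)^2
The x^2 and y^2 terms cancel: 4x + 14y = 32 - 13 = 19
Simplify: 4x + 14y = 19
Locus: Perpendicular bisector of the segment from (2, -3) to (4, 4): the line 4x + 14y = 19


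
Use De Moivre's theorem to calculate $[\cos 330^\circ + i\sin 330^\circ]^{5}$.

By De Moivre: z^n = r^n(cos(nθ) + i sin(nθ))
= 1^5(cos(5*330°) + i sin(5*330°))
= 1(cos 210° + i sin 210°)
= -sqrt(3)/2 - (1/2)i


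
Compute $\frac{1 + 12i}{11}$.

Divisor is real, so divide each part by 11:
= 1/11 + (12/11)i


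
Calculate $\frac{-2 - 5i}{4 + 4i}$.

Multiply numerator and denominator by conjugate (4 - 4i):
= (-2 - 5i)(4 - 4i) / (4^2 + 4^2)
= (-28 - 12i) / 32
Divide through by 4: (-7 - 3i) / 8
= -7/8 - (3/8)i


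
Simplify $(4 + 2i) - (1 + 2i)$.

(4 - 1) + (2 - 2)i = 3


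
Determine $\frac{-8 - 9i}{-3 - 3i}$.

Multiply numerator and denominator by conjugate (-3 + 3i):
= (-8 - 9i)(-3 + 3i) / ((-3)^2 + (-3)^2)
= (51 + 3i) / 18
Divide through by 3: (17 + i) / 6
= 17/6 + (1/6)i


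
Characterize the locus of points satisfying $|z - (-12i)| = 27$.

|z - z0| = r describes a circle centered at z0 with radius r
Here z0 = -12i and r = 27
Locus: Circle centered at (0, -12) with radius 27


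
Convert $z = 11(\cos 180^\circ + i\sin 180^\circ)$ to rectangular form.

a = r cos θ = 11 * -1 = -11
b = r sin θ = 11 * 0 = 0
z = -11


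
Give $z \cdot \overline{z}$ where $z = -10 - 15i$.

z * conjugate(z) = |z|^2 = a^2 + b^2
= (-10)^2 + (-15)^2 = 325


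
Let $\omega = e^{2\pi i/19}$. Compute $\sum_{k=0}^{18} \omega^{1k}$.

Let ζ = ω^1 = e^(2πi·1/19). Since 19 ∤ 1, ζ ≠ 1.
Sum = Σ_{k=0}^{18} ζ^k = (ζ^19 - 1)/(ζ - 1) = (ω^{1·19} - 1)/(ζ - 1) = (1 - 1)/(ζ - 1) = 0


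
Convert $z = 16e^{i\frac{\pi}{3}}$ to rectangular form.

a = r cos θ = 16 * 1/2 = 8
b = r sin θ = 16 * sqrt(3)/2 = 8*sqrt(3)
z = 8 + 8*sqrt(3)i


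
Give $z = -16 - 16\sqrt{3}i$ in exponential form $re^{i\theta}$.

r = |z| = sqrt((-16)^2 + (-16*sqrt(3))^2) = sqrt(256 + 768) = sqrt(1024) = 32
θ = arctan(b/a) = arctan(-27.7128/-16) (quadrant-adjusted) = 240° = 4π/3
z = 32e^(i*4π/3)


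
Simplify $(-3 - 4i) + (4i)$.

(-3 + 0) + (-4 + 4)i = -3


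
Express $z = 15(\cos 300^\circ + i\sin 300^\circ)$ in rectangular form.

a = r cos θ = 15 * 1/2 = 15/2
b = r sin θ = 15 * -sqrt(3)/2 = -15*sqrt(3)/2
z = 15/2 - (15*sqrt(3)/2)i


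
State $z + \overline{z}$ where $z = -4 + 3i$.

z + conjugate(z) = (a + bi) + (a - bi) = 2a
= 2 * (-4) = -8


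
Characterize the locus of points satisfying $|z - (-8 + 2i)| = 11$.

|z - z0| = r describes a circle centered at z0 with radius r
Here z0 = -8 + 2i and r = 11
Locus: Circle centered at (-8, 2) with radius 11


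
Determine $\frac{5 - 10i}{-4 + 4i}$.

Multiply numerator and denominator by conjugate (-4 - 4i):
= (5 - 10i)(-4 - 4i) / ((-4)^2 + 4^2)
= (-60 + 20i) / 32
Divide through by 4: (-15 + 5i) / 8
= -15/8 + (5/8)i


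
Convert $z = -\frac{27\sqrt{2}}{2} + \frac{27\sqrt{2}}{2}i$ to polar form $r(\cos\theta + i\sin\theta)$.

r = |z| = sqrt(a^2 + b^2) = sqrt((-27*sqrt(2)/2)^2 + (27*sqrt(2)/2)^2) = sqrt(729/2 + 729/2) = sqrt(729) = 27
θ = arctan(b/a) = arctan(19.0919/-19.0919) (quadrant-adjusted) = 135°
z = 27(cos 135° + i sin 135°)


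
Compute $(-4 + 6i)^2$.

(a + bi)^2 = a^2 - b^2 + 2abi
= (-4)^2 - 6^2 + 2*(-4)*6i
= -20 - 48i


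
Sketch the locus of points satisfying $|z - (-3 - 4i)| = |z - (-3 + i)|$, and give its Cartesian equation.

|z - z1| = |z - z2| means z is equidistant from z1 and z2,
i.e. the perpendicular bisector of the segment from (-3, -4) to (-3, 1) (midpoint (-3, -3/2)).
With z = x + yi, square both sides:
(x - (-3))^2 + (y - (-4))^2 = (x - (-3))^2 + (y - 1)^2
The x^2 and y^2 terms cancel: 0x + 10y = 10 - 25 = -15
Simplify: y = -3/2
Locus: Perpendicular bisector of the segment from (-3, -4) to (-3, 1): the line y = -3/2


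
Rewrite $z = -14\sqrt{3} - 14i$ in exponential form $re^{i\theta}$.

r = |z| = sqrt((-14*sqrt(3))^2 + (-14)^2) = sqrt(588 + 196) = sqrt(784) = 28
θ = arctan(b/a) = arctan(-14/-24.2487) (quadrant-adjusted) = -150° = -5π/6
z = 28e^(-i*5π/6)


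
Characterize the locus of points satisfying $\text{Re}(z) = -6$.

Re(z) = x where z = x + yi; the equation x = -6 is satisfied by all points with that x-coordinate
Locus: Vertical line x = -6


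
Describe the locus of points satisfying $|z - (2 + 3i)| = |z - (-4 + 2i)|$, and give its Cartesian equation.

|z - z1| = |z - z2| means z is equidistant from z1 and z2,
i.e. the perpendicular bisector of the segment from (2, 3) to (-4, 2) (midpoint (-1, 5/2)).
With z = x + yi, square both sides:
(x - 2)^2 + (y - 3)^2 = (x - (-4))^2 + (y - 2)^2
The x^2 and y^2 terms cancel: -12x + (-2)y = 20 - 13 = 7
Simplify: 12x + 2y = -7
Locus: Perpendicular bisector of the segment from (2, 3) to (-4, 2): the line 12x + 2y = -7


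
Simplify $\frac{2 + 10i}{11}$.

Divisor is real, so divide each part by 11:
= 2/11 + (10/11)i


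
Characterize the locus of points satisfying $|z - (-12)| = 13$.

|z - z0| = r describes a circle centered at z0 with radius r
Here z0 = -12 and r = 13
Locus: Circle centered at (-12, 0) with radius 13


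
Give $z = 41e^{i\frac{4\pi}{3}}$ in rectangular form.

a = r cos θ = 41 * -1/2 = -41/2
b = r sin θ = 41 * -sqrt(3)/2 = -41*sqrt(3)/2
z = -41/2 - (41*sqrt(3)/2)i


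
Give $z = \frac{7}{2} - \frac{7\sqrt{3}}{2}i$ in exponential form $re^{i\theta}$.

r = |z| = sqrt((7/2)^2 + (-7*sqrt(3)/2)^2) = sqrt(49/4 + 147/4) = sqrt(49) = 7
θ = arctan(b/a) = arctan(-6.0622/3.5) (quadrant-adjusted) = -60° = -π/3
z = 7e^(-i*π/3)


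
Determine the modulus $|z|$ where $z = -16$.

|z| = sqrt(a^2 + b^2) = sqrt((-16)^2 + 0^2) = sqrt(256) = 16


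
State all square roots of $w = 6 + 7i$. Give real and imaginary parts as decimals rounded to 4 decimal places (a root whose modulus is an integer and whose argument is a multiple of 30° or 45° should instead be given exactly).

|w| = sqrt(85) ≈ 9.219544, arg(w) ≈ 49.398705°
Root modulus = sqrt(85)^(1/2) ≈ 3.036370
Root arguments: θ_k = (arg(w) + 360°k)/2 for k = 0, 1, ..., 1
Compute each root as (root modulus)(cos θ_k + i sin θ_k) using full-precision intermediates, then round to 4 decimal places.
Roots: 2.7586 + 1.2688i, -2.7586 - 1.2688i


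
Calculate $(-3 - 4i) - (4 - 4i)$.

(-3 - 4) + (-4 - (-4))i = -7


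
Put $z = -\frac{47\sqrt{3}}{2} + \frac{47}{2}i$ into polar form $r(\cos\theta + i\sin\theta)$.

r = |z| = sqrt(a^2 + b^2) = sqrt((-47*sqrt(3)/2)^2 + (47/2)^2) = sqrt(6627/4 + 2209/4) = sqrt(2209) = 47
θ = arctan(b/a) = arctan(23.5/-40.7032) (quadrant-adjusted) = 150°
z = 47(cos 150° + i sin 150°)


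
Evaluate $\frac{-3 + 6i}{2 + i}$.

Multiply numerator and denominator by conjugate (2 - i):
= (-3 + 6i)(2 - i) / (2^2 + 1^2)
= (15i) / 5
= 3i


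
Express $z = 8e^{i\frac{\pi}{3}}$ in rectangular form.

a = r cos θ = 8 * 1/2 = 4
b = r sin θ = 8 * sqrt(3)/2 = 4*sqrt(3)
z = 4 + 4*sqrt(3)i


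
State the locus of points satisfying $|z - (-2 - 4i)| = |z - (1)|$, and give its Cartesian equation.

|z - z1| = |z - z2| means z is equidistant from z1 and z2,
i.e. the perpendicular bisector of the segment from (-2, -4) to (1, 0) (midpoint (-1/2, -2)).
With z = x + yi, square both sides:
(x - (-2))^2 + (y - (-4))^2 = (x - 1)^2 + (y - 0)^2
The x^2 and y^2 terms cancel: 6x + 8y = 1 - 20 = -19
Simplify: 6x + 8y = -19
Locus: Perpendicular bisector of the segment from (-2, -4) to (1, 0): the line 6x + 8y = -19


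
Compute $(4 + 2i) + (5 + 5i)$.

(4 + 5) + (2 + 5)i = 9 + 7i


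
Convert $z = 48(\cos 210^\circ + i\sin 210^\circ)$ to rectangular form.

a = r cos θ = 48 * -sqrt(3)/2 = -24*sqrt(3)
b = r sin θ = 48 * -1/2 = -24
z = -24*sqrt(3) - 24i


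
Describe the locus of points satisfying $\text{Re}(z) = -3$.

Re(z) = x where z = x + yi; the equation x = -3 is satisfied by all points with that x-coordinate
Locus: Vertical line x = -3


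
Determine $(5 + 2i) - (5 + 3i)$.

(5 - 5) + (2 - 3)i = -i


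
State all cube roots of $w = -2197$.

|w| = 2197, arg(w) = 180°
Root modulus = 2197^(1/3) = 13
Root arguments: θ_k = (180° + 360°k)/3 for k = 0, 1, ..., 2
Roots: 13/2 + (13*sqrt(3)/2)i, -13, 13/2 - (13*sqrt(3)/2)i


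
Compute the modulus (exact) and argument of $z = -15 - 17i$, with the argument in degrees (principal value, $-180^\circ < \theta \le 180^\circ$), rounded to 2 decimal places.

|z| = sqrt((-15)^2 + (-17)^2) = sqrt(514)
arg(z) = arctan(b/a) = arctan(-17/-15) (quadrant-adjusted) = -131.42°


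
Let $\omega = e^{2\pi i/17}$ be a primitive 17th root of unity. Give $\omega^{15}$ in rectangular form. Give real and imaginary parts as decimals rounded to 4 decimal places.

ω^15 = e^(2πi·15/17) = e^(i·30π/17)
= cos(30π/17) + i sin(30π/17)
= 0.7390 - 0.6737i


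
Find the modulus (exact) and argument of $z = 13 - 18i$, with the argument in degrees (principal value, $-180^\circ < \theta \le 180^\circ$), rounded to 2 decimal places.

|z| = sqrt(13^2 + (-18)^2) = sqrt(493)
arg(z) = arctan(b/a) = arctan(-18/13) (quadrant-adjusted) = -54.16°


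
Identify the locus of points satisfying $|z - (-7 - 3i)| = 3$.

|z - z0| = r describes a circle centered at z0 with radius r
Here z0 = -7 - 3i and r = 3
Locus: Circle centered at (-7, -3) with radius 3


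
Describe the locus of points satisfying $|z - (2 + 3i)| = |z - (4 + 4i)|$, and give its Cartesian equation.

|z - z1| = |z - z2| means z is equidistant from z1 and z2,
i.e. the perpendicular bisector of the segment from (2, 3) to (4, 4) (midpoint (3, 7/2)).
With z = x + yi, square both sides:
(x - 2)^2 + (y - 3)^2 = (x - 4)^2 + (y - 4)^2
The x^2 and y^2 terms cancel: 4x + 2y = 32 - 13 = 19
Simplify: 4x + 2y = 19
Locus: Perpendicular bisector of the segment from (2, 3) to (4, 4): the line 4x + 2y = 19


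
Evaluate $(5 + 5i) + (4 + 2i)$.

(5 + 4) + (5 + 2)i = 9 + 7i


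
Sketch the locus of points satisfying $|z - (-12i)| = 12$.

|z - z0| = r describes a circle centered at z0 with radius r
Here z0 = -12i and r = 12
Locus: Circle centered at (0, -12) with radius 12


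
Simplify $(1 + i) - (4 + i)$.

(1 - 4) + (1 - 1)i = -3


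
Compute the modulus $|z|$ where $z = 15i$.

|z| = sqrt(a^2 + b^2) = sqrt(0^2 + 15^2) = sqrt(225) = 15


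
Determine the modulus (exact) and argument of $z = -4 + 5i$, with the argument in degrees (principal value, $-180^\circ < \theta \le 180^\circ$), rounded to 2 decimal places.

|z| = sqrt((-4)^2 + 5^2) = sqrt(41)
arg(z) = arctan(b/a) = arctan(5/-4) (quadrant-adjusted) = 128.66°


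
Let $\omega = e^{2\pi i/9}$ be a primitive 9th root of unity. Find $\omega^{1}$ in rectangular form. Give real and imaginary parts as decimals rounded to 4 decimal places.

ω^1 = e^(2πi·1/9) = e^(i·2π/9)
= cos(2π/9) + i sin(2π/9)
= 0.7660 + 0.6428i


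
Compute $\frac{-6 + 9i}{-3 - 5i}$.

Multiply numerator and denominator by conjugate (-3 + 5i):
= (-6 + 9i)(-3 + 5i) / ((-3)^2 + (-5)^2)
= (-27 - 57i) / 34
= -27/34 - (57/34)i


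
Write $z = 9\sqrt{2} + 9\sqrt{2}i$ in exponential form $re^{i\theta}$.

r = |z| = sqrt((9*sqrt(2))^2 + (9*sqrt(2))^2) = sqrt(162 + 162) = sqrt(324) = 18
θ = arctan(b/a) = arctan(12.7279/12.7279) (quadrant-adjusted) = 45° = π/4
z = 18e^(i*π/4)


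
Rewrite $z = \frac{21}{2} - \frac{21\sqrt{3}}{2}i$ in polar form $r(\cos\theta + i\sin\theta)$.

r = |z| = sqrt(a^2 + b^2) = sqrt((21/2)^2 + (-21*sqrt(3)/2)^2) = sqrt(441/4 + 1323/4) = sqrt(441) = 21
θ = arctan(b/a) = arctan(-18.1865/10.5) (quadrant-adjusted) = 300°
z = 21(cos 300° + i sin 300°)


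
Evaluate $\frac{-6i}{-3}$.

Divisor is real, so divide each part by -3:
= 2i


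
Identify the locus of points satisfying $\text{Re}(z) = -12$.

Re(z) = x where z = x + yi; the equation x = -12 is satisfied by all points with that x-coordinate
Locus: Vertical line x = -12


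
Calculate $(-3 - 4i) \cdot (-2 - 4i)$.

(a1*a2 - b1*b2) + (a1*b2 + b1*a2)i
= (6 - 16) + (12 + 8)i
= -10 + 20i


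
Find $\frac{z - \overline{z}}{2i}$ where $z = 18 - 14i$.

z - conjugate(z) = 2bi
(z - conjugate(z))/(2i) = 2bi/(2i) = b = -14


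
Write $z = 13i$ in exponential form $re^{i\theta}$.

r = |z| = sqrt((0)^2 + (13)^2) = sqrt(0 + 169) = sqrt(169) = 13
a = 0 and b > 0, so z lies on the positive imaginary axis: θ = 90° = π/2
z = 13e^(i*π/2)


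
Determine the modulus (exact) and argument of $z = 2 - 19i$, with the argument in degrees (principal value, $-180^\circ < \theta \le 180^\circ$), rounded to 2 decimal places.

|z| = sqrt(2^2 + (-19)^2) = sqrt(365)
arg(z) = arctan(b/a) = arctan(-19/2) (quadrant-adjusted) = -83.99°


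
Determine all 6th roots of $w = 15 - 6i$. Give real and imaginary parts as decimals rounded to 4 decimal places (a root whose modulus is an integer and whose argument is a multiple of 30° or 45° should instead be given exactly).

|w| = sqrt(261) ≈ 16.155494, arg(w) ≈ 338.198591°
Root modulus = sqrt(261)^(1/6) ≈ 1.589962
Root arguments: θ_k = (arg(w) + 360°k)/6 for k = 0, 1, ..., 5
Compute each root as (root modulus)(cos θ_k + i sin θ_k) using full-precision intermediates, then round to 4 decimal places.
Roots: 0.8806 + 1.3238i, -0.7061 + 1.4246i, -1.5868 + 0.1008i, -0.8806 - 1.3238i, 0.7061 - 1.4246i, 1.5868 - 0.1008i


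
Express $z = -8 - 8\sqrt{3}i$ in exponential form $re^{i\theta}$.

r = |z| = sqrt((-8)^2 + (-8*sqrt(3))^2) = sqrt(64 + 192) = sqrt(256) = 16
θ = arctan(b/a) = arctan(-13.8564/-8) (quadrant-adjusted) = -120° = -2π/3
z = 16e^(-i*2π/3)


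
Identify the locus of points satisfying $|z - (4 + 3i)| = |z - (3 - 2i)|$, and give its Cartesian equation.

|z - z1| = |z - z2| means z is equidistant from z1 and z2,
i.e. the perpendicular bisector of the segment from (4, 3) to (3, -2) (midpoint (7/2, 1/2)).
With z = x + yi, square both sides:
(x - 4)^2 + (y - 3)^2 = (x - 3)^2 + (y - (-2))^2
The x^2 and y^2 terms cancel: -2x + (-10)y = 13 - 25 = -12
Simplify: x + 5y = 6
Locus: Perpendicular bisector of the segment from (4, 3) to (3, -2): the line x + 5y = 6


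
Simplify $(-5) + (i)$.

(-5 + 0) + (0 + 1)i = -5 + i


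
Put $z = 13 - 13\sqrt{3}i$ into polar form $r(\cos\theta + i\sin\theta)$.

r = |z| = sqrt(a^2 + b^2) = sqrt((13)^2 + (-13*sqrt(3))^2) = sqrt(169 + 507) = sqrt(676) = 26
θ = arctan(b/a) = arctan(-22.5167/13) (quadrant-adjusted) = 300°
z = 26(cos 300° + i sin 300°)


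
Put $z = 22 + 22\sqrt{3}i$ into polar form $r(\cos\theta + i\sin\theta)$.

r = |z| = sqrt(a^2 + b^2) = sqrt((22)^2 + (22*sqrt(3))^2) = sqrt(484 + 1452) = sqrt(1936) = 44
θ = arctan(b/a) = arctan(38.1051/22) (quadrant-adjusted) = 60°
z = 44(cos 60° + i sin 60°)


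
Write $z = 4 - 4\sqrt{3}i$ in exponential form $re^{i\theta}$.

r = |z| = sqrt((4)^2 + (-4*sqrt(3))^2) = sqrt(16 + 48) = sqrt(64) = 8
θ = arctan(b/a) = arctan(-6.9282/4) (quadrant-adjusted) = -60° = -π/3
z = 8e^(-i*π/3)


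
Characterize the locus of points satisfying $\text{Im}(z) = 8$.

Im(z) = y where z = x + yi; the equation y = 8 is satisfied by all points with that y-coordinate
Locus: Horizontal line y = 8


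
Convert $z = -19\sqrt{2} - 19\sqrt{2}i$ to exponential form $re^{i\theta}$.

r = |z| = sqrt((-19*sqrt(2))^2 + (-19*sqrt(2))^2) = sqrt(722 + 722) = sqrt(1444) = 38
θ = arctan(b/a) = arctan(-26.8701/-26.8701) (quadrant-adjusted) = -135° = -3π/4
z = 38e^(-i*3π/4)


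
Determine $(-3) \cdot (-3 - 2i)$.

(a1*a2 - b1*b2) + (a1*b2 + b1*a2)i
= (9 - 0) + (6 + 0)i
= 9 + 6i


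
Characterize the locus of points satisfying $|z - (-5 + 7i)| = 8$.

|z - z0| = r describes a circle centered at z0 with radius r
Here z0 = -5 + 7i and r = 8
Locus: Circle centered at (-5, 7) with radius 8


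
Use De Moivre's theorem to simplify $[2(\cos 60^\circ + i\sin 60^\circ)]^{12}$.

By De Moivre: z^n = r^n(cos(nθ) + i sin(nθ))
= 2^12(cos(12*60°) + i sin(12*60°))
= 4096(cos 0° + i sin 0°)
= 4096


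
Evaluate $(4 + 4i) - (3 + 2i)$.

(4 - 3) + (4 - 2)i = 1 + 2i


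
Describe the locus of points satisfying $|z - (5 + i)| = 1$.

|z - z0| = r describes a circle centered at z0 with radius r
Here z0 = 5 + i and r = 1
Locus: Circle centered at (5, 1) with radius 1


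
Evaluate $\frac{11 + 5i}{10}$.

Divisor is real, so divide each part by 10:
= 11/10 + (1/2)i


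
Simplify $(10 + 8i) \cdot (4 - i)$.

(a1*a2 - b1*b2) + (a1*b2 + b1*a2)i
= (40 - (-8)) + (-10 + 32)i
= 48 + 22i


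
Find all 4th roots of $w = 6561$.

|w| = 6561, arg(w) = 0°
Root modulus = 6561^(1/4) = 9
Root arguments: θ_k = (0° + 360°k)/4 for k = 0, 1, ..., 3
Roots: 9, 9i, -9, -9i


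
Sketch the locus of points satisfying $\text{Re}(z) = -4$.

Re(z) = x where z = x + yi; the equation x = -4 is satisfied by all points with that x-coordinate
Locus: Vertical line x = -4


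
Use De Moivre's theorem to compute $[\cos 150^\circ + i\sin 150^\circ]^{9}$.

By De Moivre: z^n = r^n(cos(nθ) + i sin(nθ))
= 1^9(cos(9*150°) + i sin(9*150°))
= 1(cos 270° + i sin 270°)
= -i


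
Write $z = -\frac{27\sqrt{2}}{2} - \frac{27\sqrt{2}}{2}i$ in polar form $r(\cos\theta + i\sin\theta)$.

r = |z| = sqrt(a^2 + b^2) = sqrt((-27*sqrt(2)/2)^2 + (-27*sqrt(2)/2)^2) = sqrt(729/2 + 729/2) = sqrt(729) = 27
θ = arctan(b/a) = arctan(-19.0919/-19.0919) (quadrant-adjusted) = 225°
z = 27(cos 225° + i sin 225°)


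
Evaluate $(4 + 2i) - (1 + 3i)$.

(4 - 1) + (2 - 3)i = 3 - i


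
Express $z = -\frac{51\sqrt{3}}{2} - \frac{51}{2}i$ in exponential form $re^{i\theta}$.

r = |z| = sqrt((-51*sqrt(3)/2)^2 + (-51/2)^2) = sqrt(7803/4 + 2601/4) = sqrt(2601) = 51
θ = arctan(b/a) = arctan(-25.5/-44.1673) (quadrant-adjusted) = -150° = -5π/6
z = 51e^(-i*5π/6)


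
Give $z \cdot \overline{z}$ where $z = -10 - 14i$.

z * conjugate(z) = |z|^2 = a^2 + b^2
= (-10)^2 + (-14)^2 = 296


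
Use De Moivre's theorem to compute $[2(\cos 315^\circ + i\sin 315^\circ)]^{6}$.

By De Moivre: z^n = r^n(cos(nθ) + i sin(nθ))
= 2^6(cos(6*315°) + i sin(6*315°))
= 64(cos 90° + i sin 90°)
= 64i


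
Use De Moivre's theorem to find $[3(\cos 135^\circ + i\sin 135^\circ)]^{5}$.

By De Moivre: z^n = r^n(cos(nθ) + i sin(nθ))
= 3^5(cos(5*135°) + i sin(5*135°))
= 243(cos 315° + i sin 315°)
= 243*sqrt(2)/2 - (243*sqrt(2)/2)i


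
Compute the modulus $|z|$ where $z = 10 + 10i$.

|z| = sqrt(a^2 + b^2) = sqrt(10^2 + 10^2) = sqrt(200) = sqrt(200)


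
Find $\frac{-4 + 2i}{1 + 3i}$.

Multiply numerator and denominator by conjugate (1 - 3i):
= (-4 + 2i)(1 - 3i) / (1^2 + 3^2)
= (2 + 14i) / 10
Divide through by 2: (1 + 7i) / 5
= 1/5 + (7/5)i


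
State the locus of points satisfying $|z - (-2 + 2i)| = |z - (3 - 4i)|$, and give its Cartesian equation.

|z - z1| = |z - z2| means z is equidistant from z1 and z2,
i.e. the perpendicular bisector of the segment from (-2, 2) to (3, -4) (midpoint (1/2, -1)).
With z = x + yi, square both sides:
(x - (-2))^2 + (y - 2)^2 = (x - 3)^2 + (y - (-4))^2
The x^2 and y^2 terms cancel: 10x + (-12)y = 25 - 8 = 17
Simplify: 10x - 12y = 17
Locus: Perpendicular bisector of the segment from (-2, 2) to (3, -4): the line 10x - 12y = 17


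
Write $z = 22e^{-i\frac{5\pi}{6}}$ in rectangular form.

a = r cos θ = 22 * -sqrt(3)/2 = -11*sqrt(3)
b = r sin θ = 22 * -1/2 = -11
z = -11*sqrt(3) - 11i


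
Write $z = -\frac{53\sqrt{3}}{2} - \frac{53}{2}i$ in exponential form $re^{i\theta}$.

r = |z| = sqrt((-53*sqrt(3)/2)^2 + (-53/2)^2) = sqrt(8427/4 + 2809/4) = sqrt(2809) = 53
θ = arctan(b/a) = arctan(-26.5/-45.8993) (quadrant-adjusted) = 210° = 7π/6
z = 53e^(i*7π/6)


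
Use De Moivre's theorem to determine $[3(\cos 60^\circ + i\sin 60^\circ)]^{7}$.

By De Moivre: z^n = r^n(cos(nθ) + i sin(nθ))
= 3^7(cos(7*60°) + i sin(7*60°))
= 2187(cos 60° + i sin 60°)
= 2187/2 + (2187*sqrt(3)/2)i


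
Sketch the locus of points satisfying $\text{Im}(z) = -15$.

Im(z) = y where z = x + yi; the equation y = -15 is satisfied by all points with that y-coordinate
Locus: Horizontal line y = -15


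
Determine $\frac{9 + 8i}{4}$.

Divisor is real, so divide each part by 4:
= 9/4 + 2i


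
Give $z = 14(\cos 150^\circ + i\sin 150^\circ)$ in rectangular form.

a = r cos θ = 14 * -sqrt(3)/2 = -7*sqrt(3)
b = r sin θ = 14 * 1/2 = 7
z = -7*sqrt(3) + 7i


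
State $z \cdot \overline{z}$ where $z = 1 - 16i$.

z * conjugate(z) = |z|^2 = a^2 + b^2
= 1^2 + (-16)^2 = 257


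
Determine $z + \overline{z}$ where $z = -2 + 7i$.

z + conjugate(z) = (a + bi) + (a - bi) = 2a
= 2 * (-2) = -4


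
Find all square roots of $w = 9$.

|w| = 9, arg(w) = 0°
Root modulus = 9^(1/2) = 3
Root arguments: θ_k = (0° + 360°k)/2 for k = 0, 1, ..., 1
Roots: 3, -3


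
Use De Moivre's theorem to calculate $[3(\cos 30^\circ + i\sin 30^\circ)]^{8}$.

By De Moivre: z^n = r^n(cos(nθ) + i sin(nθ))
= 3^8(cos(8*30°) + i sin(8*30°))
= 6561(cos 240° + i sin 240°)
= -6561/2 - (6561*sqrt(3)/2)i


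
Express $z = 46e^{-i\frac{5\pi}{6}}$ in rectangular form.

a = r cos θ = 46 * -sqrt(3)/2 = -23*sqrt(3)
b = r sin θ = 46 * -1/2 = -23
z = -23*sqrt(3) - 23i


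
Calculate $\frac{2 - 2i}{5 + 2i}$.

Multiply numerator and denominator by conjugate (5 - 2i):
= (2 - 2i)(5 - 2i) / (5^2 + 2^2)
= (6 - 14i) / 29
= 6/29 - (14/29)i


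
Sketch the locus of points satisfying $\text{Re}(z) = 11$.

Re(z) = x where z = x + yi; the equation x = 11 is satisfied by all points with that x-coordinate
Locus: Vertical line x = 11


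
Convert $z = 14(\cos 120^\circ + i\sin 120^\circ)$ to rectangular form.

a = r cos θ = 14 * -1/2 = -7
b = r sin θ = 14 * sqrt(3)/2 = 7*sqrt(3)
z = -7 + 7*sqrt(3)i


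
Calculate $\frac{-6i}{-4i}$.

Multiply numerator and denominator by conjugate (4i):
= (-6i)(4i) / (0^2 + (-4)^2)
= (24) / 16
Divide through by 8: (3) / 2
= 3/2


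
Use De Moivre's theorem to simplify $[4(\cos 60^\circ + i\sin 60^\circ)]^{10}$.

By De Moivre: z^n = r^n(cos(nθ) + i sin(nθ))
= 4^10(cos(10*60°) + i sin(10*60°))
= 1048576(cos 240° + i sin 240°)
= -524288 - 524288*sqrt(3)i


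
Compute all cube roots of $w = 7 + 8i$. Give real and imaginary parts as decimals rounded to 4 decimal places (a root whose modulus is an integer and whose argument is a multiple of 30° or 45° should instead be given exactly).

|w| = sqrt(113) ≈ 10.630146, arg(w) ≈ 48.814075°
Root modulus = sqrt(113)^(1/3) ≈ 2.198770
Root arguments: θ_k = (arg(w) + 360°k)/3 for k = 0, 1, ..., 2
Compute each root as (root modulus)(cos θ_k + i sin θ_k) using full-precision intermediates, then round to 4 decimal places.
Roots: 2.1107 + 0.6161i, -1.5889 + 1.5199i, -0.5218 - 2.1360i


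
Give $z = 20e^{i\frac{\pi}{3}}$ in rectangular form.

a = r cos θ = 20 * 1/2 = 10
b = r sin θ = 20 * sqrt(3)/2 = 10*sqrt(3)
z = 10 + 10*sqrt(3)i


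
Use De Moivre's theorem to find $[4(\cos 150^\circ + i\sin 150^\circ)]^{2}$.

By De Moivre: z^n = r^n(cos(nθ) + i sin(nθ))
= 4^2(cos(2*150°) + i sin(2*150°))
= 16(cos 300° + i sin 300°)
= 8 - 8*sqrt(3)i


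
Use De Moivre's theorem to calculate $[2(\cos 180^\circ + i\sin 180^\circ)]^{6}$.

By De Moivre: z^n = r^n(cos(nθ) + i sin(nθ))
= 2^6(cos(6*180°) + i sin(6*180°))
= 64(cos 0° + i sin 0°)
= 64


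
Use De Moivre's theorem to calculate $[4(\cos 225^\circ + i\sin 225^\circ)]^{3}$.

By De Moivre: z^n = r^n(cos(nθ) + i sin(nθ))
= 4^3(cos(3*225°) + i sin(3*225°))
= 64(cos 315° + i sin 315°)
= 32*sqrt(2) - 32*sqrt(2)i


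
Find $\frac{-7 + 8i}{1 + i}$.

Multiply numerator and denominator by conjugate (1 - i):
= (-7 + 8i)(1 - i) / (1^2 + 1^2)
= (1 + 15i) / 2
= 1/2 + (15/2)i


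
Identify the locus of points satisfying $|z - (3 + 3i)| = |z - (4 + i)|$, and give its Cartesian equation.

|z - z1| = |z - z2| means z is equidistant from z1 and z2,
i.e. the perpendicular bisector of the segment from (3, 3) to (4, 1) (midpoint (7/2, 2)).
With z = x + yi, square both sides:
(x - 3)^2 + (y - 3)^2 = (x - 4)^2 + (y - 1)^2
The x^2 and y^2 terms cancel: 2x + (-4)y = 17 - 18 = -1
Simplify: 2x - 4y = -1
Locus: Perpendicular bisector of the segment from (3, 3) to (4, 1): the line 2x - 4y = -1


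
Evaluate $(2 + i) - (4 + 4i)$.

(2 - 4) + (1 - 4)i = -2 - 3i


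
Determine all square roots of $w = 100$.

|w| = 100, arg(w) = 0°
Root modulus = 100^(1/2) = 10
Root arguments: θ_k = (0° + 360°k)/2 for k = 0, 1, ..., 1
Roots: 10, -10


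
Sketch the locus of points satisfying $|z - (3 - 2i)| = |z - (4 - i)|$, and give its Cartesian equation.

|z - z1| = |z - z2| means z is equidistant from z1 and z2,
i.e. the perpendicular bisector of the segment from (3, -2) to (4, -1) (midpoint (7/2, -3/2)).
With z = x + yi, square both sides:
(x - 3)^2 + (y - (-2))^2 = (x - 4)^2 + (y - (-1))^2
The x^2 and y^2 terms cancel: 2x + 2y = 17 - 13 = 4
Simplify: x + y = 2
Locus: Perpendicular bisector of the segment from (3, -2) to (4, -1): the line x + y = 2


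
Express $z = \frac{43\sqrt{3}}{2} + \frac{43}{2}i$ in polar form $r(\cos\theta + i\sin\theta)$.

r = |z| = sqrt(a^2 + b^2) = sqrt((43*sqrt(3)/2)^2 + (43/2)^2) = sqrt(5547/4 + 1849/4) = sqrt(1849) = 43
θ = arctan(b/a) = arctan(21.5/37.2391) (quadrant-adjusted) = 30°
z = 43(cos 30° + i sin 30°)


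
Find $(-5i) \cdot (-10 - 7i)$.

(a1*a2 - b1*b2) + (a1*b2 + b1*a2)i
= (0 - 35) + (0 + 50)i
= -35 + 50i


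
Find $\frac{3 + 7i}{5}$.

Divisor is real, so divide each part by 5:
= 3/5 + (7/5)i


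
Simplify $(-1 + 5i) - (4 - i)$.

(-1 - 4) + (5 - (-1))i = -5 + 6i


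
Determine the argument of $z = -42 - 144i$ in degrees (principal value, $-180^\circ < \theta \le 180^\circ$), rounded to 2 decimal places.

θ = arctan(b/a) = arctan(-144/-42) (quadrant-adjusted) = -106.26°


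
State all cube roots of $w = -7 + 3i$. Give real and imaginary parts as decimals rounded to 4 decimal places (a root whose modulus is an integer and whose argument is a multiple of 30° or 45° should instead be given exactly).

|w| = sqrt(58) ≈ 7.615773, arg(w) ≈ 156.801409°
Root modulus = sqrt(58)^(1/3) ≈ 1.967454
Root arguments: θ_k = (arg(w) + 360°k)/3 for k = 0, 1, ..., 2
Compute each root as (root modulus)(cos θ_k + i sin θ_k) using full-precision intermediates, then round to 4 decimal places.
Roots: 1.2040 + 1.5560i, -1.9496 + 0.2647i, 0.7455 - 1.8207i


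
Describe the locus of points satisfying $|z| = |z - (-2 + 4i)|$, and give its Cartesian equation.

|z - z1| = |z - z2| means z is equidistant from z1 and z2,
i.e. the perpendicular bisector of the segment from (0, 0) to (-2, 4) (midpoint (-1, 2)).
With z = x + yi, square both sides:
(x - 0)^2 + (y - 0)^2 = (x - (-2))^2 + (y - 4)^2
The x^2 and y^2 terms cancel: -4x + 8y = 20 - 0 = 20
Simplify: x - 2y = -5
Locus: Perpendicular bisector of the segment from (0, 0) to (-2, 4): the line x - 2y = -5


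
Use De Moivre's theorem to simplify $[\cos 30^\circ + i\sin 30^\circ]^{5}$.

By De Moivre: z^n = r^n(cos(nθ) + i sin(nθ))
= 1^5(cos(5*30°) + i sin(5*30°))
= 1(cos 150° + i sin 150°)
= -sqrt(3)/2 + (1/2)i


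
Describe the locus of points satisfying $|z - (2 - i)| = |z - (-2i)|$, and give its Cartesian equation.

|z - z1| = |z - z2| means z is equidistant from z1 and z2,
i.e. the perpendicular bisector of the segment from (2, -1) to (0, -2) (midpoint (1, -3/2)).
With z = x + yi, square both sides:
(x - 2)^2 + (y - (-1))^2 = (x - 0)^2 + (y - (-2))^2
The x^2 and y^2 terms cancel: -4x + (-2)y = 4 - 5 = -1
Simplify: 4x + 2y = 1
Locus: Perpendicular bisector of the segment from (2, -1) to (0, -2): the line 4x + 2y = 1


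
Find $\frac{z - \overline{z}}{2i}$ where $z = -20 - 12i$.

z - conjugate(z) = 2bi
(z - conjugate(z))/(2i) = 2bi/(2i) = b = -12


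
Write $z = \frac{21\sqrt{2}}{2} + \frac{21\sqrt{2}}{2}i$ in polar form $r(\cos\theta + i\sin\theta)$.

r = |z| = sqrt(a^2 + b^2) = sqrt((21*sqrt(2)/2)^2 + (21*sqrt(2)/2)^2) = sqrt(441/2 + 441/2) = sqrt(441) = 21
θ = arctan(b/a) = arctan(14.8492/14.8492) (quadrant-adjusted) = 45°
z = 21(cos 45° + i sin 45°)


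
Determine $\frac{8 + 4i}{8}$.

Divisor is real, so divide each part by 8:
= 1 + (1/2)i


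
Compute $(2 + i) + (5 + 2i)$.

(2 + 5) + (1 + 2)i = 7 + 3i


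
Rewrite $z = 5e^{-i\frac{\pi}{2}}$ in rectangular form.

a = r cos θ = 5 * 0 = 0
b = r sin θ = 5 * -1 = -5
z = -5i


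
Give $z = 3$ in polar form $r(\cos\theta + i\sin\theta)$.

r = |z| = sqrt(a^2 + b^2) = sqrt((3)^2 + (0)^2) = sqrt(9 + 0) = sqrt(9) = 3
b = 0 and a > 0, so z lies on the positive real axis: θ = 0°
z = 3(cos 0° + i sin 0°)


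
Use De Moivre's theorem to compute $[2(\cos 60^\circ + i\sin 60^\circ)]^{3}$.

By De Moivre: z^n = r^n(cos(nθ) + i sin(nθ))
= 2^3(cos(3*60°) + i sin(3*60°))
= 8(cos 180° + i sin 180°)
= -8


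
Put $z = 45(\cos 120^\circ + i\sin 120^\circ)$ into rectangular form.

a = r cos θ = 45 * -1/2 = -45/2
b = r sin θ = 45 * sqrt(3)/2 = 45*sqrt(3)/2
z = -45/2 + (45*sqrt(3)/2)i


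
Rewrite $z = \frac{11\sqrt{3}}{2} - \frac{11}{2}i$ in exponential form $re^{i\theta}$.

r = |z| = sqrt((11*sqrt(3)/2)^2 + (-11/2)^2) = sqrt(363/4 + 121/4) = sqrt(121) = 11
θ = arctan(b/a) = arctan(-5.5/9.5263) (quadrant-adjusted) = -30° = -π/6
z = 11e^(-i*π/6)


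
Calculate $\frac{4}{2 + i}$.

Multiply numerator and denominator by conjugate (2 - i):
= (4)(2 - i) / (2^2 + 1^2)
= (8 - 4i) / 5
= 8/5 - (4/5)i


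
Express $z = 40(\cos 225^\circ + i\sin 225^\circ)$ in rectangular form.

a = r cos θ = 40 * -sqrt(2)/2 = -20*sqrt(2)
b = r sin θ = 40 * -sqrt(2)/2 = -20*sqrt(2)
z = -20*sqrt(2) - 20*sqrt(2)i


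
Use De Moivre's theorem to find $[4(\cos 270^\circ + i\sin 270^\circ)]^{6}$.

By De Moivre: z^n = r^n(cos(nθ) + i sin(nθ))
= 4^6(cos(6*270°) + i sin(6*270°))
= 4096(cos 180° + i sin 180°)
= -4096


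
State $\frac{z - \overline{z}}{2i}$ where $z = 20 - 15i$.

z - conjugate(z) = 2bi
(z - conjugate(z))/(2i) = 2bi/(2i) = b = -15


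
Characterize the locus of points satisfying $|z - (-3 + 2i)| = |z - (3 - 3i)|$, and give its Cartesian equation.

|z - z1| = |z - z2| means z is equidistant from z1 and z2,
i.e. the perpendicular bisector of the segment from (-3, 2) to (3, -3) (midpoint (0, -1/2)).
With z = x + yi, square both sides:
(x - (-3))^2 + (y - 2)^2 = (x - 3)^2 + (y - (-3))^2
The x^2 and y^2 terms cancel: 12x + (-10)y = 18 - 13 = 5
Simplify: 12x - 10y = 5
Locus: Perpendicular bisector of the segment from (-3, 2) to (3, -3): the line 12x - 10y = 5


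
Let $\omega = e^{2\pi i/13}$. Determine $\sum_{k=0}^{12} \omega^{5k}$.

Let ζ = ω^5 = e^(2πi·5/13). Since 13 ∤ 5, ζ ≠ 1.
Sum = Σ_{k=0}^{12} ζ^k = (ζ^13 - 1)/(ζ - 1) = (ω^{5·13} - 1)/(ζ - 1) = (1 - 1)/(ζ - 1) = 0


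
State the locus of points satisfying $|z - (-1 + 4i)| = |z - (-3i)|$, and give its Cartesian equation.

|z - z1| = |z - z2| means z is equidistant from z1 and z2,
i.e. the perpendicular bisector of the segment from (-1, 4) to (0, -3) (midpoint (-1/2, 1/2)).
With z = x + yi, square both sides:
(x - (-1))^2 + (y - 4)^2 = (x - 0)^2 + (y - (-3))^2
The x^2 and y^2 terms cancel: 2x + (-14)y = 9 - 17 = -8
Simplify: x - 7y = -4
Locus: Perpendicular bisector of the segment from (-1, 4) to (0, -3): the line x - 7y = -4


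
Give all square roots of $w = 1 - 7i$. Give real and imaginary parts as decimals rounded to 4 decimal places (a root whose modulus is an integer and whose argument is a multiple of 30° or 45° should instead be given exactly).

|w| = sqrt(50) ≈ 7.071068, arg(w) ≈ 278.130102°
Root modulus = sqrt(50)^(1/2) ≈ 2.659148
Root arguments: θ_k = (arg(w) + 360°k)/2 for k = 0, 1, ..., 1
Compute each root as (root modulus)(cos θ_k + i sin θ_k) using full-precision intermediates, then round to 4 decimal places.
Roots: -2.0089 + 1.7423i, 2.0089 - 1.7423i


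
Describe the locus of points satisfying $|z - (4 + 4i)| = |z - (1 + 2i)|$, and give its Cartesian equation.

|z - z1| = |z - z2| means z is equidistant from z1 and z2,
i.e. the perpendicular bisector of the segment from (4, 4) to (1, 2) (midpoint (5/2, 3)).
With z = x + yi, square both sides:
(x - 4)^2 + (y - 4)^2 = (x - 1)^2 + (y - 2)^2
The x^2 and y^2 terms cancel: -6x + (-4)y = 5 - 32 = -27
Simplify: 6x + 4y = 27
Locus: Perpendicular bisector of the segment from (4, 4) to (1, 2): the line 6x + 4y = 27


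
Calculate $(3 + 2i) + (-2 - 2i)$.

(3 + (-2)) + (2 + (-2))i = 1


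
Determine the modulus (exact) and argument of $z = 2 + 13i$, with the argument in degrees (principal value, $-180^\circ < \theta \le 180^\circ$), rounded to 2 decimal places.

|z| = sqrt(2^2 + 13^2) = sqrt(173)
arg(z) = arctan(b/a) = arctan(13/2) (quadrant-adjusted) = 81.25°


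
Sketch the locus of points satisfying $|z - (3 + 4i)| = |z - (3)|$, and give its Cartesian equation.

|z - z1| = |z - z2| means z is equidistant from z1 and z2,
i.e. the perpendicular bisector of the segment from (3, 4) to (3, 0) (midpoint (3, 2)).
With z = x + yi, square both sides:
(x - 3)^2 + (y - 4)^2 = (x - 3)^2 + (y - 0)^2
The x^2 and y^2 terms cancel: 0x + (-8)y = 9 - 25 = -16
Simplify: y = 2
Locus: Perpendicular bisector of the segment from (3, 4) to (3, 0): the line y = 2


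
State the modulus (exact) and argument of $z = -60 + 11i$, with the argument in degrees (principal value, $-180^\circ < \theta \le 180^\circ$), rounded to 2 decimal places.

|z| = sqrt((-60)^2 + 11^2) = 61
arg(z) = arctan(b/a) = arctan(11/-60) (quadrant-adjusted) = 169.61°


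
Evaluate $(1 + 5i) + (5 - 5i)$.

(1 + 5) + (5 + (-5))i = 6


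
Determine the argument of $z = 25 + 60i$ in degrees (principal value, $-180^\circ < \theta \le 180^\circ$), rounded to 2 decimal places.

θ = arctan(b/a) = arctan(60/25) (quadrant-adjusted) = 67.38°


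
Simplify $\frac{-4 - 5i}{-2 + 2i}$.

Multiply numerator and denominator by conjugate (-2 - 2i):
= (-4 - 5i)(-2 - 2i) / ((-2)^2 + 2^2)
= (-2 + 18i) / 8
Divide through by 2: (-1 + 9i) / 4
= -1/4 + (9/4)i


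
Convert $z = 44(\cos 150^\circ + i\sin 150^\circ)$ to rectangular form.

a = r cos θ = 44 * -sqrt(3)/2 = -22*sqrt(3)
b = r sin θ = 44 * 1/2 = 22
z = -22*sqrt(3) + 22i


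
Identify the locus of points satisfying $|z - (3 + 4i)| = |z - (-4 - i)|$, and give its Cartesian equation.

|z - z1| = |z - z2| means z is equidistant from z1 and z2,
i.e. the perpendicular bisector of the segment from (3, 4) to (-4, -1) (midpoint (-1/2, 3/2)).
With z = x + yi, square both sides:
(x - 3)^2 + (y - 4)^2 = (x - (-4))^2 + (y - (-1))^2
The x^2 and y^2 terms cancel: -14x + (-10)y = 17 - 25 = -8
Simplify: 7x + 5y = 4
Locus: Perpendicular bisector of the segment from (3, 4) to (-4, -1): the line 7x + 5y = 4
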